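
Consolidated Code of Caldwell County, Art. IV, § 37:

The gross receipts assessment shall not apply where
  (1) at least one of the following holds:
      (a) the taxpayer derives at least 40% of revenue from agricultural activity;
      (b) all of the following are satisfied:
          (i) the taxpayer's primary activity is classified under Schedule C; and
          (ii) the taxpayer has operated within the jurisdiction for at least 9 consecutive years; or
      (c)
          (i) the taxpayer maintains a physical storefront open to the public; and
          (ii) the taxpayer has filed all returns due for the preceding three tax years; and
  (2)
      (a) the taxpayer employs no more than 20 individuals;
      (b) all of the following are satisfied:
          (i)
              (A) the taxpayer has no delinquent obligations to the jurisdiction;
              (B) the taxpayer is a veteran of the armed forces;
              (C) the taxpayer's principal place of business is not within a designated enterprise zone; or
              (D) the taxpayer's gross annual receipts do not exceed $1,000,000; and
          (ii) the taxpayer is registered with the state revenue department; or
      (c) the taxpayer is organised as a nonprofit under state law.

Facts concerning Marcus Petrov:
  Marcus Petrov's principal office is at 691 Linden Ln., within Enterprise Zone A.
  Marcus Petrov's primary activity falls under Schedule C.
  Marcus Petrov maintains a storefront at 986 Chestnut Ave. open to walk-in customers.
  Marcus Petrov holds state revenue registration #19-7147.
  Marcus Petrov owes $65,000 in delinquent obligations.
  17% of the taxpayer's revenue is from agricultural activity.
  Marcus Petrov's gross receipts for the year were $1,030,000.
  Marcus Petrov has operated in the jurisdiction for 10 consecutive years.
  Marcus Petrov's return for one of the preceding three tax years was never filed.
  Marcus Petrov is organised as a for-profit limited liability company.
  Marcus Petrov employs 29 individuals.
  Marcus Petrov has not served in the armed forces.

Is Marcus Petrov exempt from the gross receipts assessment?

No — not exempt.

(a) ≥40% agricultural — not met.
(i) Schedule C activity — holds.
(ii) ≥ 9 yrs in jurisdiction — satisfied.
So (b) is satisfied (T AND T).
(i) has storefront — met.
(ii) returns current — fails.
So (c) is not satisfied (T AND F).
So (1) is satisfied (F OR T OR F).
(a) ≤ 20 employees — fails.
(A) no delinquency — not met.
(B) veteran — not met.
(C) not (in enterprise zone) — fails.
(D) receipts ≤ $1,000,000 — not met.
(i) = F OR F OR F OR F = false.
(ii) state-registered — satisfied.
So (b) is not satisfied (F AND T).
(c) nonprofit — fails.
(2): F OR F OR F → false.
Overall: T AND F → false.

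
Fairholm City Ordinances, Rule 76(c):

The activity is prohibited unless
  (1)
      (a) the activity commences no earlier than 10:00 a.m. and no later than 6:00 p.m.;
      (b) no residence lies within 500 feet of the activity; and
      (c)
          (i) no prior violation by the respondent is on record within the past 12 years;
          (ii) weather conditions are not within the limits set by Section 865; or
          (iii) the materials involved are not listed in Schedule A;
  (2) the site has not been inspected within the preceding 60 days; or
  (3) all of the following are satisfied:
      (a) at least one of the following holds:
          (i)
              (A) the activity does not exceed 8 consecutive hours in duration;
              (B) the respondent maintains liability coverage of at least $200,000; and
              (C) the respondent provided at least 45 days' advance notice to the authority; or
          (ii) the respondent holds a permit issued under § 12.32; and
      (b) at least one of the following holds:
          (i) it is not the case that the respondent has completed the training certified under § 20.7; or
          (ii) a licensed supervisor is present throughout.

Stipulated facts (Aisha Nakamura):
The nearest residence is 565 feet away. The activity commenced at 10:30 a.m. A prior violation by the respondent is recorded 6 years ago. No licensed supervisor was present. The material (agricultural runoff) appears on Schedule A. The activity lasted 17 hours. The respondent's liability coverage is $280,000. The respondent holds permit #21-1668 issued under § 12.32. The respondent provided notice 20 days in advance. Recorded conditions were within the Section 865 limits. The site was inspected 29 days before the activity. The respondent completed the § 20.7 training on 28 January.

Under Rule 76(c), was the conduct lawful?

No — unlawful.

(a) start within hours — met.
(b) no residence in 500 ft — holds.
(i) no prior violation — not satisfied.
(ii) not (weather ok) — not satisfied.
(iii) not (Schedule A material) — not satisfied.
(c) = F OR F OR F = false.
(1) = T AND T AND F = false.
(2) not (site inspected) — fails.
(A) ≤ 8 hrs duration — not met.
(B) coverage ≥ $200,000 — holds.
(C) ≥45 days' notice — not met.
(i): F AND T AND F → false.
(ii) holds permit — satisfied.
(a): F OR T → true.
(i) not (training certified) — not met.
(ii) supervisor present — not satisfied.
(b): F OR F → false.
So (3) is not satisfied (T AND F).
Overall: F OR F OR F → false.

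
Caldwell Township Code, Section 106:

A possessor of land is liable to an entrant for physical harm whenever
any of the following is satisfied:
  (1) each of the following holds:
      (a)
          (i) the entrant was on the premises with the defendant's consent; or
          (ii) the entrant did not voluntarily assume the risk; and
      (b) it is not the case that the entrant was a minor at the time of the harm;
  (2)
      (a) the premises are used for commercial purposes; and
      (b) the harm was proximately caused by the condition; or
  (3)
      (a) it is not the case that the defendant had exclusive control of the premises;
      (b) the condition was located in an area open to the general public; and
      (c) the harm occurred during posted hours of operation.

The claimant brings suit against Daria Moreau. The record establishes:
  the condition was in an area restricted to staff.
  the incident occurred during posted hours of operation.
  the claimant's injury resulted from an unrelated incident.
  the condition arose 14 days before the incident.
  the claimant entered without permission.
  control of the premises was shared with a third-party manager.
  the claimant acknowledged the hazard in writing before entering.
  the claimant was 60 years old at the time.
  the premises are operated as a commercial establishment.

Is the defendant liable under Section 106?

No — not liable.

(i) consent to enter — fails.
(ii) no assumed risk — fails.
So (a) is not satisfied (F OR F).
(b) not (entrant a minor) — satisfied.
(1) = F AND T = false.
(a) commercial use — satisfied.
(b) proximate cause — fails.
(2) = T AND F = false.
(a) not (exclusive control) — holds.
(b) public area — not met.
(c) during posted hours — holds.
So (3) is not satisfied (T AND F AND T).
Overall: F OR F OR F → false.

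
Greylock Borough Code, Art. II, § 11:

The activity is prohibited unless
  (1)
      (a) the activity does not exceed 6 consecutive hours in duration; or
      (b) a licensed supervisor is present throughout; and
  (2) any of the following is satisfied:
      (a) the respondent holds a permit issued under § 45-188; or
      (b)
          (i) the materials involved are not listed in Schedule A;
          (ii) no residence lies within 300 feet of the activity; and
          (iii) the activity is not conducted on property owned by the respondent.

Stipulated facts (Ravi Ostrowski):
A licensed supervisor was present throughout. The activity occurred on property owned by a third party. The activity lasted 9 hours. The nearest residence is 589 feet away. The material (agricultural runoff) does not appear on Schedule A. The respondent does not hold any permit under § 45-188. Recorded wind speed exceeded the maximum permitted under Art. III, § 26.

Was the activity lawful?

Yes — lawful.

(a) ≤ 6 hrs duration — fails.
(b) supervisor present — satisfied.
So (1) is satisfied (F OR T).
(a) holds permit — fails.
(i) not (Schedule A material) — satisfied.
(ii) no residence in 300 ft — met.
(iii) not (own property) — holds.
(b) = T AND T AND T = true.
(2) = F OR T = true.
Overall = T AND T = true.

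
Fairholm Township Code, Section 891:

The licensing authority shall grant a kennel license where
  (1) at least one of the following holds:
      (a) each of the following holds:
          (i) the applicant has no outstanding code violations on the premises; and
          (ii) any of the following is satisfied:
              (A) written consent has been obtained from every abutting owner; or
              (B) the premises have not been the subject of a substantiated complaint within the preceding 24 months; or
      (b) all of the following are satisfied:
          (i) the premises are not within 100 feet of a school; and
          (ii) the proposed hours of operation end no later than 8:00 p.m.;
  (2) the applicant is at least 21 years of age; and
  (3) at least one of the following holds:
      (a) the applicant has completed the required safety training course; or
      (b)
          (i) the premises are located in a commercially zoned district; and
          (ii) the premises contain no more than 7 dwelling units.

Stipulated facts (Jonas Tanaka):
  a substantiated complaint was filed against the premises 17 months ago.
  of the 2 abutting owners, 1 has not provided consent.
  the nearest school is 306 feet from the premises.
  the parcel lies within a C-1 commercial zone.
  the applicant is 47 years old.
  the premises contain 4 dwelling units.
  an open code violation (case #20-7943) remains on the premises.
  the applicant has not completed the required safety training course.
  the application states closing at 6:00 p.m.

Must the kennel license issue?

Yes — granted.

(i) no code violations — not met.
(A) all abutters consent — fails.
(B) no complaint in 24 mo. — not satisfied.
(ii): F OR F → false.
(a): F AND F → false.
(i) ≥100 ft from school — met.
(ii) closes by 8 p.m. — met.
(b): T AND T → true.
(1) = F OR T = true.
(2) age ≥ 21 — met.
(a) safety training — not satisfied.
(i) commercially zoned — satisfied.
(ii) ≤ 7 units — holds.
(b): T AND T → true.
(3) = F OR T = true.
So Overall is satisfied (T AND T AND T).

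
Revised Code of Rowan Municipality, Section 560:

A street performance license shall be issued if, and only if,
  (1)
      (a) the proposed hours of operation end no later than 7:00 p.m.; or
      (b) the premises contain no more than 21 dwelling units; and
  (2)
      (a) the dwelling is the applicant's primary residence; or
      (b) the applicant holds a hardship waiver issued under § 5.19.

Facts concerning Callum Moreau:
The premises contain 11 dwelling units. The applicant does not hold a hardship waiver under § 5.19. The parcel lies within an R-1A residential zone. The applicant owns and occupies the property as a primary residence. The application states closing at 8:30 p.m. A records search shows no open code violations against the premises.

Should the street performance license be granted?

Yes — granted.

(a) closes by 7 p.m. — fails.
(b) ≤ 21 units — holds.
(1) = F OR T = true.
(a) primary residence — holds.
(b) hardship waiver — not met.
(2) = T OR F = true.
So Overall is satisfied (T AND T).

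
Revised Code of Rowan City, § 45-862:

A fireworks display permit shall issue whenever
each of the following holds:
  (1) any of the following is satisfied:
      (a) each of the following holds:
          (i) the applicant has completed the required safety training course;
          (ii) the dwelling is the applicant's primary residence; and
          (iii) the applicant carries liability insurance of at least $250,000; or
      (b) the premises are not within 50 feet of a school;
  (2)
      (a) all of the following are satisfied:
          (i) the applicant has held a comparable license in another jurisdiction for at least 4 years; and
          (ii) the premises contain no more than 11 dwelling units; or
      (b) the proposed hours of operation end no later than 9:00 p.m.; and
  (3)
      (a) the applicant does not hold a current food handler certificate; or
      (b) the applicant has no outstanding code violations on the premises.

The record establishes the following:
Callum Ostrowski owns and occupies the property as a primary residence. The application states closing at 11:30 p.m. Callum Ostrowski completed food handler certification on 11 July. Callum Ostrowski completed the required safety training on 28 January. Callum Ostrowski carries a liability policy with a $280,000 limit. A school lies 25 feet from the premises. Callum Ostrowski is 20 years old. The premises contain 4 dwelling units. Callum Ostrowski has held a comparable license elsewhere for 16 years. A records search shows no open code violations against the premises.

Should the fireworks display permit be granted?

(i) safety training — satisfied.
(ii) primary residence — met.
(iii) insurance ≥ $250,000 — satisfied.
So (a) is satisfied (T AND T AND T).
(b) ≥50 ft from school — fails.
So (1) is satisfied (T OR F).
(i) prior license ≥ 4 yr — satisfied.
(ii) ≤ 11 units — holds.
(a) = T AND T = true.
(b) closes by 9 p.m. — fails.
(2) = T OR F = true.
(a) not (food handler cert.) — not satisfied.
(b) no code violations — met.
So (3) is satisfied (F OR T).
Overall = T AND T AND T = true.

Yes — granted.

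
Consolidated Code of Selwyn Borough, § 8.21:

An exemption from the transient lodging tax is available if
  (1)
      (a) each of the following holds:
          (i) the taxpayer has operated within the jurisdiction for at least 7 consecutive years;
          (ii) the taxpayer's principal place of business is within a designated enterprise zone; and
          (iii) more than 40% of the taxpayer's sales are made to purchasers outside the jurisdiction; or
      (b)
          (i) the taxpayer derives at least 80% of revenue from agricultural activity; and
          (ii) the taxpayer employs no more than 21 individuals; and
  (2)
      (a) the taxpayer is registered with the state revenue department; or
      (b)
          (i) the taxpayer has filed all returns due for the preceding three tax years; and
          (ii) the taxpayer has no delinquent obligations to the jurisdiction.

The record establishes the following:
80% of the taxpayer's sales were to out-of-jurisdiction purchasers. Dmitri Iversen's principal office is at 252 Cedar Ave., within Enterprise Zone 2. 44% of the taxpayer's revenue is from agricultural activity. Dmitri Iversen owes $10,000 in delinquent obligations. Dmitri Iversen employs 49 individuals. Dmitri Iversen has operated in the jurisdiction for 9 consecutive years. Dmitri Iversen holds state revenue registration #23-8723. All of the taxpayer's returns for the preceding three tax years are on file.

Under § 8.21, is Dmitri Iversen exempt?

Yes — exempt.

(i) ≥ 7 yrs in jurisdiction — met.
(ii) in enterprise zone — holds.
(iii) >40% out-of-jur. sales — holds.
So (a) is satisfied (T AND T AND T).
(i) ≥80% agricultural — fails.
(ii) ≤ 21 employees — not met.
So (b) is not satisfied (F AND F).
(1): T OR F → true.
(a) state-registered — met.
(i) returns current — holds.
(ii) no delinquency — fails.
(b): T AND F → false.
So (2) is satisfied (T OR F).
Overall: T AND T → true.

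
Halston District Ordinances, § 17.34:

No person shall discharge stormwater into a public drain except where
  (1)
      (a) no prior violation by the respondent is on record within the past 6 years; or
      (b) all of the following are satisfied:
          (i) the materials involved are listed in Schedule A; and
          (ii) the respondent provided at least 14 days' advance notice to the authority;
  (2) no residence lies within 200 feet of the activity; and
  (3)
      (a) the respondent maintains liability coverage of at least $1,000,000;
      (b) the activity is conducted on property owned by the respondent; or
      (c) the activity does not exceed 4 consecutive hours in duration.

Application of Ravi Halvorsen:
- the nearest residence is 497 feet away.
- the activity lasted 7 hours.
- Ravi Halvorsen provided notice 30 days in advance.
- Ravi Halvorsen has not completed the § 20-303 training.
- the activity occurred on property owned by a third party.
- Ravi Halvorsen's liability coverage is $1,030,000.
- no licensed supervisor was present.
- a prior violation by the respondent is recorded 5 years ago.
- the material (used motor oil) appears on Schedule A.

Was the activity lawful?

(a) no prior violation — not met.
(i) Schedule A material — met.
(ii) ≥14 days' notice — met.
(b): T AND T → true.
(1): F OR T → true.
(2) no residence in 200 ft — met.
(a) coverage ≥ $1,000,000 — holds.
(b) own property — not met.
(c) ≤ 4 hrs duration — not met.
(3) = T OR F OR F = true.
So Overall is satisfied (T AND T AND T).

Yes — lawful.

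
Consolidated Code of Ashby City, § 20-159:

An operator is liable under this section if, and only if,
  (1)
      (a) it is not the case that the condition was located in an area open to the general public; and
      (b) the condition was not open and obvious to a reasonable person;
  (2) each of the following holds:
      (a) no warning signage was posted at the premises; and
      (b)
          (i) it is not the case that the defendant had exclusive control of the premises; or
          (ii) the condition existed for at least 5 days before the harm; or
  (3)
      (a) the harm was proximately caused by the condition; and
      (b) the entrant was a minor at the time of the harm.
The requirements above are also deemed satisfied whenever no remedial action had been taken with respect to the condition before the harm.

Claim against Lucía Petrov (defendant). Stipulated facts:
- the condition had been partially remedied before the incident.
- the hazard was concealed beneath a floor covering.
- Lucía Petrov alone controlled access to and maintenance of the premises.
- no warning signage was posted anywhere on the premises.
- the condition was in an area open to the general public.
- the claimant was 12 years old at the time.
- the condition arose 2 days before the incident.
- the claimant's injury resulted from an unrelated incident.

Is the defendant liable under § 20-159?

(a) not (public area) — not met.
(b) not open/obvious — satisfied.
So (1) is not satisfied (F AND T).
(a) no signage posted — met.
(i) not (exclusive control) — not satisfied.
(ii) condition ≥5 days old — not satisfied.
So (b) is not satisfied (F OR F).
(2): T AND F → false.
(a) proximate cause — not met.
(b) entrant a minor — satisfied.
(3) = F AND T = false.
Overall: F OR F OR F → false.
Exception (no remedial action) — not satisfied.
Result: main false OR exception false → false.

No — not liable.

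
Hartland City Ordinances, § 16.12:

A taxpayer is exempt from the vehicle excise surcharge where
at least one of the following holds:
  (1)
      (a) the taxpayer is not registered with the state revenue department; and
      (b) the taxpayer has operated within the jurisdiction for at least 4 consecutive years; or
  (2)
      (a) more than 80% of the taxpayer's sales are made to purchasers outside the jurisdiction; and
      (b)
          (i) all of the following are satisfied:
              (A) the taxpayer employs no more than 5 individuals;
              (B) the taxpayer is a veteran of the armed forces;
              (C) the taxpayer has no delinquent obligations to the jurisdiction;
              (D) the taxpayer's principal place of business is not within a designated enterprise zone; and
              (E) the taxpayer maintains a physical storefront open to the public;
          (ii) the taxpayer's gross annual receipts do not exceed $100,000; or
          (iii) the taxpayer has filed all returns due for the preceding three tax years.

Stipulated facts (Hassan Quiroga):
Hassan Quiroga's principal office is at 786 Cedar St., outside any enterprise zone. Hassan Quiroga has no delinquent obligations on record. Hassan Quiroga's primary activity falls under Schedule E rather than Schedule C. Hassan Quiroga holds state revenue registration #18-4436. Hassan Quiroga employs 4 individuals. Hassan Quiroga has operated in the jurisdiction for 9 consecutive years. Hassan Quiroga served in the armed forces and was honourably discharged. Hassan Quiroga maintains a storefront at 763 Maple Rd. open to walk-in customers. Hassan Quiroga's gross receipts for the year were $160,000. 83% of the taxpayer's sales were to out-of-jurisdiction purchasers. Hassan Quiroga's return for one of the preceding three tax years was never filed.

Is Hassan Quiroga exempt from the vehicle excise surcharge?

Yes — exempt.

(a) not (state-registered) — not satisfied.
(b) ≥ 4 yrs in jurisdiction — met.
(1): F AND T → false.
(a) >80% out-of-jur. sales — satisfied.
(A) ≤ 5 employees — holds.
(B) veteran — holds.
(C) no delinquency — satisfied.
(D) not (in enterprise zone) — holds.
(E) has storefront — holds.
(i): T AND T AND T AND T AND T → true.
(ii) receipts ≤ $100,000 — not met.
(iii) returns current — not met.
(b): T OR F OR F → true.
(2) = T AND T = true.
Overall: F OR T → true.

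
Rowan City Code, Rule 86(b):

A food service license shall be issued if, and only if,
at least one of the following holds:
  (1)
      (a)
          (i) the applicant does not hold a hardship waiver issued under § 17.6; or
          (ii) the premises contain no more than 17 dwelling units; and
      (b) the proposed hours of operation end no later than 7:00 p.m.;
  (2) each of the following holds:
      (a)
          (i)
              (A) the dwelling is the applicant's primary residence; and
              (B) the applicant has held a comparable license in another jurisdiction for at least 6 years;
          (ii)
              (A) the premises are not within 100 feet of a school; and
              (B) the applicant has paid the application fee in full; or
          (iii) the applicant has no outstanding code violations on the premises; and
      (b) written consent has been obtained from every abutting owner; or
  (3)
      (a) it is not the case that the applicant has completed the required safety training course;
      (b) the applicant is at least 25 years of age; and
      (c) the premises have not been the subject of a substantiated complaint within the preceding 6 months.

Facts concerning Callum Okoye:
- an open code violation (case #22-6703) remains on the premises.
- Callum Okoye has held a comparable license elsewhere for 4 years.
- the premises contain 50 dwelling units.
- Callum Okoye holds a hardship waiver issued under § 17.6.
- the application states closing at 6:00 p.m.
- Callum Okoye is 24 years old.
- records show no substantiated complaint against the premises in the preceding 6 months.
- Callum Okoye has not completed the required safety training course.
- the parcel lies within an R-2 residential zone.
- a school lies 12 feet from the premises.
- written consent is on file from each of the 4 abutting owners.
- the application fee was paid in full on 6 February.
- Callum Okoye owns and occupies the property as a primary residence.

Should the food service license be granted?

(i) not (hardship waiver) — not satisfied.
(ii) ≤ 17 units — not met.
(a) = F OR F = false.
(b) closes by 7 p.m. — met.
So (1) is not satisfied (F AND T).
(A) primary residence — met.
(B) prior license ≥ 6 yr — not met.
So (i) is not satisfied (T AND F).
(A) ≥100 ft from school — not met.
(B) fee paid — holds.
(ii): F AND T → false.
(iii) no code violations — not satisfied.
(a) = F OR F OR F = false.
(b) all abutters consent — met.
(2) = F AND T = false.
(a) not (safety training) — met.
(b) age ≥ 25 — fails.
(c) no complaint in 6 mo. — satisfied.
(3): T AND F AND T → false.
Overall = F OR F OR F = false.

No — denied.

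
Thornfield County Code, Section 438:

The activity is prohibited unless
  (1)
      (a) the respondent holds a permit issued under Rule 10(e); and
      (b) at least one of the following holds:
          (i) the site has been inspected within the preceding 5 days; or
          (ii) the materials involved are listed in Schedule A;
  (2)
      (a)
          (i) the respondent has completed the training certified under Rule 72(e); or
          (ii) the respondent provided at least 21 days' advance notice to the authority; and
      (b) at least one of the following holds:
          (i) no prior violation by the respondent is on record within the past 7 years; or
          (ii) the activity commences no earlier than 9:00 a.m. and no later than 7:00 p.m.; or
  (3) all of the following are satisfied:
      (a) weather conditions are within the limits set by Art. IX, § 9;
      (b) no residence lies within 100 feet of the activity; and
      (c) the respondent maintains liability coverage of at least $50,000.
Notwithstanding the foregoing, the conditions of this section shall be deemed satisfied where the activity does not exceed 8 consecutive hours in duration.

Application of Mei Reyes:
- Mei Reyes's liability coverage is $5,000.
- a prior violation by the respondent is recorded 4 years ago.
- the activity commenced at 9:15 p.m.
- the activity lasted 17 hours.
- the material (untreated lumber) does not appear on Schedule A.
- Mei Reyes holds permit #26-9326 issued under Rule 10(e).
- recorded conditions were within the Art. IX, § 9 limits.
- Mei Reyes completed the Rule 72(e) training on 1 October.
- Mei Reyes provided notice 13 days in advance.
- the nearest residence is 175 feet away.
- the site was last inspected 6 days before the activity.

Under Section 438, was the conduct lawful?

(a) holds permit — met.
(i) site inspected — not satisfied.
(ii) Schedule A material — fails.
(b) = F OR F = false.
(1) = T AND F = false.
(i) training certified — holds.
(ii) ≥21 days' notice — not satisfied.
(a) = T OR F = true.
(i) no prior violation — not satisfied.
(ii) start within hours — not satisfied.
(b): F OR F → false.
(2) = T AND F = false.
(a) weather ok — holds.
(b) no residence in 100 ft — satisfied.
(c) coverage ≥ $50,000 — not met.
(3): T AND T AND F → false.
Overall: F OR F OR F → false.
Exception (≤ 8 hrs duration) — not satisfied.
Result: main false OR exception false → false.

No — unlawful.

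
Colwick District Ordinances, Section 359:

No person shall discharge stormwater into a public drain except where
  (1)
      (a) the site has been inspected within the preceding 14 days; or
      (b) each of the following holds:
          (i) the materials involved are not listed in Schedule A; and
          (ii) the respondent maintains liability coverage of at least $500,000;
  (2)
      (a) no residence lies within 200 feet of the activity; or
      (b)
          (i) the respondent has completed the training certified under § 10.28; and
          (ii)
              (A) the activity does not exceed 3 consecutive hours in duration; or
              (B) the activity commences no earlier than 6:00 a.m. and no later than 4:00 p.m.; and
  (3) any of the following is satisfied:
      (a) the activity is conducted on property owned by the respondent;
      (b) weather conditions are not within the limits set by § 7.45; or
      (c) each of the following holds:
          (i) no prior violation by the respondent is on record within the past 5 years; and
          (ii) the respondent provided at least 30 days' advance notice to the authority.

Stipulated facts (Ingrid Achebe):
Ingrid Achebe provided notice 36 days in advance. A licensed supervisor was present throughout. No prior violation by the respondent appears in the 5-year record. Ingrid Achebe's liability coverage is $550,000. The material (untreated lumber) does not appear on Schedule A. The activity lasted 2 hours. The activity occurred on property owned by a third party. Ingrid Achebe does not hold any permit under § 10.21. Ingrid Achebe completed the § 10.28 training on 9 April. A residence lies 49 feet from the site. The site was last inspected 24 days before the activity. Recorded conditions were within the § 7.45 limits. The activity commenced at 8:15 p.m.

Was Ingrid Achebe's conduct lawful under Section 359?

Yes — lawful.

(a) site inspected — fails.
(i) not (Schedule A material) — satisfied.
(ii) coverage ≥ $500,000 — met.
(b): T AND T → true.
(1) = F OR T = true.
(a) no residence in 200 ft — not satisfied.
(i) training certified — met.
(A) ≤ 3 hrs duration — satisfied.
(B) start within hours — not satisfied.
(ii): T OR F → true.
(b): T AND T → true.
(2) = F OR T = true.
(a) own property — not met.
(b) not (weather ok) — not met.
(i) no prior violation — satisfied.
(ii) ≥30 days' notice — met.
So (c) is satisfied (T AND T).
(3) = F OR F OR T = true.
Overall: T AND T AND T → true.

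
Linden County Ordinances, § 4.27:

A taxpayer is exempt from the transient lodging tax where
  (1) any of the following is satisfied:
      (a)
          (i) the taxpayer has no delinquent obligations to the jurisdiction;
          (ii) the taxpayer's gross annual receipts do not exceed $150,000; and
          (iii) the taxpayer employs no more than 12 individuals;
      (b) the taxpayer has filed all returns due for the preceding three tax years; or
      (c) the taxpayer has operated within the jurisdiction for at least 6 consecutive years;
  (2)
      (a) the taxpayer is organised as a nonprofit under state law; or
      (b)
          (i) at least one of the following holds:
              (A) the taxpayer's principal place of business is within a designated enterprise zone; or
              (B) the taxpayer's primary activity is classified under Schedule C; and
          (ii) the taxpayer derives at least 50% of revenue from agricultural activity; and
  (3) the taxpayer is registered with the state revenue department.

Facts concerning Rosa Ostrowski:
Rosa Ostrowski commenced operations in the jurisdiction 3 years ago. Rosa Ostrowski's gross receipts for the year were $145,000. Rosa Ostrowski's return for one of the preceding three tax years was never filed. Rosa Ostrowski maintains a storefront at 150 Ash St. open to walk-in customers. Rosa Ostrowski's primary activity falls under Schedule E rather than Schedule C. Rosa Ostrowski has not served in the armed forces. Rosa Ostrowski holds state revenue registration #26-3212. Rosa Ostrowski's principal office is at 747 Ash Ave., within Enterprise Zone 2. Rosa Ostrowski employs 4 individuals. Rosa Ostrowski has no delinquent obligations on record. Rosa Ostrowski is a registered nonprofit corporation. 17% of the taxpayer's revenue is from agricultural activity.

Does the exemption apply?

Yes — exempt.

(i) no delinquency — met.
(ii) receipts ≤ $150,000 — holds.
(iii) ≤ 12 employees — satisfied.
(a) = T AND T AND T = true.
(b) returns current — fails.
(c) ≥ 6 yrs in jurisdiction — fails.
(1): T OR F OR F → true.
(a) nonprofit — holds.
(A) in enterprise zone — holds.
(B) Schedule C activity — fails.
(i) = T OR F = true.
(ii) ≥50% agricultural — fails.
(b): T AND F → false.
(2): T OR F → true.
(3) state-registered — satisfied.
Overall: T AND T AND T → true.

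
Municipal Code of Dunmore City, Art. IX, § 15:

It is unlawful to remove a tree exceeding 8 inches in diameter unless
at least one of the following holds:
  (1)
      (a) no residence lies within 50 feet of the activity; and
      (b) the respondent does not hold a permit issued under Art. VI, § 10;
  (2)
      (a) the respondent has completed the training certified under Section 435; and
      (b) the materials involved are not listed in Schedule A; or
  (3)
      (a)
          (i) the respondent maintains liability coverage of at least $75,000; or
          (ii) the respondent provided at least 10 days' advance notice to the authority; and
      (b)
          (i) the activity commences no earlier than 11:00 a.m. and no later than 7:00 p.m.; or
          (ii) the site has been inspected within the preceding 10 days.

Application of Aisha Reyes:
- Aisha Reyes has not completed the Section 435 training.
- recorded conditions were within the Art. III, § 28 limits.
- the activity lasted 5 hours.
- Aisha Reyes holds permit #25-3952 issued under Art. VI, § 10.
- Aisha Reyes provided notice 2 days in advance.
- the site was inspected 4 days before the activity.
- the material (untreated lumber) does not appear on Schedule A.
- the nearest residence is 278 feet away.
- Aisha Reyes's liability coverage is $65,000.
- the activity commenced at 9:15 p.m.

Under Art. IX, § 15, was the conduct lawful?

(a) no residence in 50 ft — satisfied.
(b) not (holds permit) — not satisfied.
(1): T AND F → false.
(a) training certified — fails.
(b) not (Schedule A material) — met.
(2): F AND T → false.
(i) coverage ≥ $75,000 — not met.
(ii) ≥10 days' notice — not met.
(a): F OR F → false.
(i) start within hours — fails.
(ii) site inspected — met.
(b) = F OR T = true.
So (3) is not satisfied (F AND T).
So Overall is not satisfied (F OR F OR F).

No — unlawful.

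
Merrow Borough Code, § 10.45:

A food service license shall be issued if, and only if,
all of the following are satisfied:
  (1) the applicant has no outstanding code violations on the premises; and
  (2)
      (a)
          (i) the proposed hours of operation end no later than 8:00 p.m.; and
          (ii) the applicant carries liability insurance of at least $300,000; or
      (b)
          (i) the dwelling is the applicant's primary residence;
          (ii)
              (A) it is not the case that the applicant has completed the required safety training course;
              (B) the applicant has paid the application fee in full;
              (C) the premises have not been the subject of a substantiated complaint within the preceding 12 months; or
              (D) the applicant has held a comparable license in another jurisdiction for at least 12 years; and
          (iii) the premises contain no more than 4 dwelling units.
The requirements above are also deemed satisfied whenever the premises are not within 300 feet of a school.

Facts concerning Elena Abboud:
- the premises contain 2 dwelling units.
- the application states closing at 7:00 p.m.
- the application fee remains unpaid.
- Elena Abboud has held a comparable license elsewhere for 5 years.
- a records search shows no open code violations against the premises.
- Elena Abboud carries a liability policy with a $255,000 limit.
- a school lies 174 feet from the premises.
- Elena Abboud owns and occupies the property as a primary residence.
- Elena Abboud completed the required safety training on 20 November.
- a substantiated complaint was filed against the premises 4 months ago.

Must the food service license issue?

No — denied.

(1) no code violations — met.
(i) closes by 8 p.m. — holds.
(ii) insurance ≥ $300,000 — not met.
(a): T AND F → false.
(i) primary residence — met.
(A) not (safety training) — fails.
(B) fee paid — not satisfied.
(C) no complaint in 12 mo. — fails.
(D) prior license ≥ 12 yr — not met.
(ii) = F OR F OR F OR F = false.
(iii) ≤ 4 units — satisfied.
So (b) is not satisfied (T AND F AND T).
So (2) is not satisfied (F OR F).
So Overall is not satisfied (T AND F).
Exception (≥300 ft from school) — not satisfied.
Result: main false OR exception false → false.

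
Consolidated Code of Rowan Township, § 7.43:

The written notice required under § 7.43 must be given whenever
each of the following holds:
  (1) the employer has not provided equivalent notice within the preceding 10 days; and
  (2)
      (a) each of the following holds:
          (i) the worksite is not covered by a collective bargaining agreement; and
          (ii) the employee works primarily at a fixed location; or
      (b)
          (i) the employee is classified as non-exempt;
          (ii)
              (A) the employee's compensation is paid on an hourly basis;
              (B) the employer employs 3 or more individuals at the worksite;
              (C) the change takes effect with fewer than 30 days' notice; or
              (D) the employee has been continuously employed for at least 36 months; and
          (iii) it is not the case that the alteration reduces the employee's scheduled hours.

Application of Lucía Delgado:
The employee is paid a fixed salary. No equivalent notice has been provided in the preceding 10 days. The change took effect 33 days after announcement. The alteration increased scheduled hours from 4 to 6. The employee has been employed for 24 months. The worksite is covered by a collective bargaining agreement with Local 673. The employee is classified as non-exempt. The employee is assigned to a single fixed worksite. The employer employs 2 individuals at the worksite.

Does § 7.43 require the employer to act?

No — not required.

(1) no recent notice — holds.
(i) no CBA — not satisfied.
(ii) fixed location — met.
(a) = F AND T = false.
(i) non-exempt — satisfied.
(A) hourly-paid — not met.
(B) ≥ 3 at site — fails.
(C) < 30 days' notice — not met.
(D) tenure ≥ 36 mo. — not met.
(ii): F OR F OR F OR F → false.
(iii) not (hours reduced) — holds.
(b) = T AND F AND T = false.
So (2) is not satisfied (F OR F).
So Overall is not satisfied (T AND F).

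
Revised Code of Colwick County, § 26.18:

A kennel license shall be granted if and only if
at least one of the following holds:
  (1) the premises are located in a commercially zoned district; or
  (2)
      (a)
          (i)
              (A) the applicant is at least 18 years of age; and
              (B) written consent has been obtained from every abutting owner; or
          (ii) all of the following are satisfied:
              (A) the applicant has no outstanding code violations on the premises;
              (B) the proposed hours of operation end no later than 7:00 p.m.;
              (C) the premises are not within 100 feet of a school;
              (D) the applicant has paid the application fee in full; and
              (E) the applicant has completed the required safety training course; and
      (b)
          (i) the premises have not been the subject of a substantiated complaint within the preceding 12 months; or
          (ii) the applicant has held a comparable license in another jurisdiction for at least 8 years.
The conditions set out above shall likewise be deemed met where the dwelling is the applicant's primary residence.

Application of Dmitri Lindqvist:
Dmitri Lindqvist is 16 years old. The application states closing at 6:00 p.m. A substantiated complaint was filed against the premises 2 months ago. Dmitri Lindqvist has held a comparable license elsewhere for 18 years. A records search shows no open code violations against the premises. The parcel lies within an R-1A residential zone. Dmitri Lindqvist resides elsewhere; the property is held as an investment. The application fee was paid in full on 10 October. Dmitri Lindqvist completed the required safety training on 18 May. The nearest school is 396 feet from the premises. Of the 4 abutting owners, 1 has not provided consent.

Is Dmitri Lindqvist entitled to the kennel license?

(1) commercially zoned — not met.
(A) age ≥ 18 — not met.
(B) all abutters consent — fails.
So (i) is not satisfied (F AND F).
(A) no code violations — satisfied.
(B) closes by 7 p.m. — met.
(C) ≥100 ft from school — satisfied.
(D) fee paid — satisfied.
(E) safety training — satisfied.
(ii): T AND T AND T AND T AND T → true.
(a) = F OR T = true.
(i) no complaint in 12 mo. — fails.
(ii) prior license ≥ 8 yr — satisfied.
(b) = F OR T = true.
(2) = T AND T = true.
Overall: F OR T → true.
Exception (primary residence) — not satisfied.
Result: main true OR exception false → true.

Yes — granted.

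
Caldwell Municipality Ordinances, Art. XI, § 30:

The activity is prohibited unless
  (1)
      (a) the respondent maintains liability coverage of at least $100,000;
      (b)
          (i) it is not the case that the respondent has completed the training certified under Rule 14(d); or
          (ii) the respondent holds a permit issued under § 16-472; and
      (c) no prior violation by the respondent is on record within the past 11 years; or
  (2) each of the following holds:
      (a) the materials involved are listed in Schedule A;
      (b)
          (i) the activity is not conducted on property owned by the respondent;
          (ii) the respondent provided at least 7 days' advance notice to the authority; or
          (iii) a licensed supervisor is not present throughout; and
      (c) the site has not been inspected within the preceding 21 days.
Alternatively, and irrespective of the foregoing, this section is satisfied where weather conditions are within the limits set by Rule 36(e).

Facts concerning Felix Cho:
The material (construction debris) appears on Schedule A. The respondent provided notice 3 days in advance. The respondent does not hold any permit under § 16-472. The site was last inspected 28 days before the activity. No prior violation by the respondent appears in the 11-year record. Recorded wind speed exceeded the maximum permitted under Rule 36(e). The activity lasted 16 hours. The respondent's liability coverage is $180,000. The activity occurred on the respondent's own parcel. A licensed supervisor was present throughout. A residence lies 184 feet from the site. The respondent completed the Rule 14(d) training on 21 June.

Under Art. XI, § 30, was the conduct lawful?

(a) coverage ≥ $100,000 — holds.
(i) not (training certified) — not met.
(ii) holds permit — not satisfied.
So (b) is not satisfied (F OR F).
(c) no prior violation — satisfied.
So (1) is not satisfied (T AND F AND T).
(a) Schedule A material — holds.
(i) not (own property) — not met.
(ii) ≥7 days' notice — not met.
(iii) not (supervisor present) — not satisfied.
(b): F OR F OR F → false.
(c) not (site inspected) — holds.
(2): T AND F AND T → false.
Overall = F OR F = false.
Exception (weather ok) — not satisfied.
Result: main false OR exception false → false.

No — unlawful.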